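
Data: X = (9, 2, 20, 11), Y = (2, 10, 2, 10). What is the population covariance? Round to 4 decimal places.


Cov = (1/n)*sum((xi-xbar)(yi-ybar))
n = 4, xbar = 42/4 = 10.5, ybar = 24/4 = 6
sum((xi-xbar)(yi-ybar)) = -64
Cov = -64 / 4 = -16

-16.0000


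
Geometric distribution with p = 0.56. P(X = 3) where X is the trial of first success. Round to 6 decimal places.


P = (1-p)^(k-1) * p
(1-p)^(k-1) = 0.44^2 = 0.1936
P = 0.1936 * 0.56 = 0.108416

0.108416


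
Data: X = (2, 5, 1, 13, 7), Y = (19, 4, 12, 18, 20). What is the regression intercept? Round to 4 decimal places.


a = ybar - b*xbar, where b = sum((xi-xbar)(yi-ybar)) / sum((xi-xbar)^2)
n = 5, xbar = 28/5 = 5.6, ybar = 73/5 = 14.6
Sxy = sum((xi-xbar)(yi-ybar)) = 35.2
Sxx = sum((xi-xbar)^2) = 91.2
b = Sxy / Sxx = 22/57 ≈ 0.385965
a = 14.6 - 0.385965 * 5.6 = 709/57 ≈ 12.438596

12.4386


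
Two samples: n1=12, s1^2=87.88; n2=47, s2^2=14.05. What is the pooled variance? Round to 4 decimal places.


sp^2 = ((n1-1)*s1^2 + (n2-1)*s2^2)/(n1+n2-2)
(n1-1)*s1^2 = 11 * 87.88 = 966.68
(n2-1)*s2^2 = 46 * 14.05 = 646.3
numerator = 966.68 + 646.3 = 1612.98
n1+n2-2 = 57
sp^2 = 1612.98 / 57 = 26883/950 ≈ 28.297895

28.2979


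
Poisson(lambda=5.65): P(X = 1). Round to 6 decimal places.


P = e^(-lam) * lam^k / k!
e^(-5.65) ≈ 0.003517517
lam^k = 5.65^1 = 5.65
k! = 1! = 1
P = 0.003517517 * 5.65 / 1 ≈ 0.019874

0.019874


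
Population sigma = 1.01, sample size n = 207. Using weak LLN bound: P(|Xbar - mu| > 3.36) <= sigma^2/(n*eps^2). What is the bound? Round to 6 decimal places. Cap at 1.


bound = min(1, sigma^2/(n*eps^2))
sigma^2 = 1.01^2 = 1.0201
n*eps^2 = 207 * 3.36^2 = 207 * 11.2896 = 2336.9472
sigma^2/(n*eps^2) = 1.0201 / 2336.9472 ≈ 0.00043651

0.000437


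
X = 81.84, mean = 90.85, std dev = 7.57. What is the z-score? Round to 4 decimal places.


z = (X - mu) / sigma
X - mu = 81.84 - 90.85 = -9.01
z = -9.01 / 7.57 = -901/757 ≈ -1.190225

-1.1902


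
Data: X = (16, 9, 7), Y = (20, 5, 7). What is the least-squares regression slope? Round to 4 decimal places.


b = sum((xi-xbar)(yi-ybar)) / sum((xi-xbar)^2)
n = 3, xbar = 32/3 ≈ 10.666667, ybar = 32/3 ≈ 10.666667
Sxy = sum((xi-xbar)(yi-ybar)) = 218/3 ≈ 72.666667
Sxx = sum((xi-xbar)^2) = 134/3 ≈ 44.666667
b = Sxy / Sxx = 109/67 ≈ 1.626866

1.6269


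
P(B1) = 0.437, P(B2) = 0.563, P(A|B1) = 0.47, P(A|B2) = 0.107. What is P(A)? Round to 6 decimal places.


P(A) = P(A|B1)*P(B1) + P(A|B2)*P(B2)
P(A|B1)*P(B1) = 0.47 * 0.437 = 0.20539
P(A|B2)*P(B2) = 0.107 * 0.563 = 0.060241
P(A) = 0.20539 + 0.060241 = 0.265631

0.265631


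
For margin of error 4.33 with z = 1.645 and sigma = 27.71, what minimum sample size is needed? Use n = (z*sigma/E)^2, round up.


z*sigma/E = 1.645 * 27.71 / 4.33 ≈ 10.527240
(z*sigma/E)^2 ≈ 110.822786
round up: n = 111

111


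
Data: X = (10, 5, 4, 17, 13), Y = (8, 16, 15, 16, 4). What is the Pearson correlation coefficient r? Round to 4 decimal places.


r = sum((xi-xbar)(yi-ybar)) / sqrt(sum((xi-xbar)^2) * sum((yi-ybar)^2))
n = 5, xbar = 49/5 = 9.8, ybar = 59/5 = 11.8
Sxy = sum((xi-xbar)(yi-ybar)) = -34.2
Sxx = sum((xi-xbar)^2) = 118.8
Syy = sum((yi-ybar)^2) = 120.8
sqrt(Sxx*Syy) ≈ 119.795826
r = Sxy / sqrt(Sxx*Syy) = -34.2 / 119.795826 ≈ -0.285486

-0.2855


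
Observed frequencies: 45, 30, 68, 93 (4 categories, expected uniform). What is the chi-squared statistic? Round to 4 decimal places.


chi2 = sum((O-E)^2/E), E = total/4
total = 236, E = 236/4 = 59
(45 - 59)^2 / 59 = 196 / 59 = 196/59 ≈ 3.322034
(30 - 59)^2 / 59 = 841 / 59 = 841/59 ≈ 14.254237
(68 - 59)^2 / 59 = 81 / 59 = 81/59 ≈ 1.372881
(93 - 59)^2 / 59 = 1156 / 59 = 1156/59 ≈ 19.593220
chi2 = 2274/59 ≈ 38.542373

38.5424


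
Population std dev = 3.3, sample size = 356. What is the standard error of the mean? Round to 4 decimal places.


SE = sigma / sqrt(n)
sqrt(356) ≈ 18.867962
SE = 3.3 / 18.867962 ≈ 0.174900

0.1749


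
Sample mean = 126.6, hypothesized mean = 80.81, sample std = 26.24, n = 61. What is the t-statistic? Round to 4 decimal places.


t = (xbar - mu0) / (s/sqrt(n))
xbar - mu0 = 126.6 - 80.81 = 45.79
sqrt(61) ≈ 7.81024968
s/sqrt(n) = 26.24 / 7.81024968 ≈ 3.35968773
t = 45.79 / 3.35968773 ≈ 13.629243

13.6292


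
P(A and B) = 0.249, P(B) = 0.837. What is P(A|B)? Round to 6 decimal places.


P(A|B) = P(A and B) / P(B) = 0.249 / 0.837 = 83/279 ≈ 0.29749104

0.297491


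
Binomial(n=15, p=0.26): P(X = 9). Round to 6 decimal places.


P = C(n,k) * p^k * (1-p)^(n-k)
C(15,9) = 5005
p^k = 0.26^9 ≈ 0.000005429504
(1-p)^(n-k) = 0.74^6 ≈ 0.1642065
P = 5005 * 0.000005429504 * 0.1642065 ≈ 0.004462

0.004462


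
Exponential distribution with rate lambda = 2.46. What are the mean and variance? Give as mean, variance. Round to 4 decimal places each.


mean = 1/lam, var = 1/lam^2
mean = 1 / 2.46 = 50/123 ≈ 0.406504
lam^2 = 2.46^2 = 6.0516
var = 1 / 6.0516 ≈ 0.165246

0.4065, 0.1652


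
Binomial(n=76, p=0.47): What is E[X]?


E[X] = n*p = 76 * 0.47 = 35.72

35.72


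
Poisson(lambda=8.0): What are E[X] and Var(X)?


E[X] = Var(X) = lambda = 8.0

8.0, 8.0


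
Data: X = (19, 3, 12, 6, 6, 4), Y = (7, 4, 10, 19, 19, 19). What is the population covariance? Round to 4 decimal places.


Cov = (1/n)*sum((xi-xbar)(yi-ybar))
n = 6, xbar = 50/6 = 25/3 ≈ 8.333333, ybar = 78/6 = 13
sum((xi-xbar)(yi-ybar)) = -81
Cov = -81 / 6 = -13.5

-13.5000


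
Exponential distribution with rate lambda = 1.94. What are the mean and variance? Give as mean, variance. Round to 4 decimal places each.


mean = 1/lam, var = 1/lam^2
mean = 1 / 1.94 = 50/97 ≈ 0.515464
lam^2 = 1.94^2 = 3.7636
var = 1 / 3.7636 = 2500/9409 ≈ 0.265703

0.5155, 0.2657


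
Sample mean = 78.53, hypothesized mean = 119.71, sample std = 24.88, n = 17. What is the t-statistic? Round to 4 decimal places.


t = (xbar - mu0) / (s/sqrt(n))
xbar - mu0 = 78.53 - 119.71 = -41.18
sqrt(17) ≈ 4.12310563
s/sqrt(n) = 24.88 / 4.12310563 ≈ 6.03428635
t = -41.18 / 6.03428635 ≈ -6.824336

-6.8243


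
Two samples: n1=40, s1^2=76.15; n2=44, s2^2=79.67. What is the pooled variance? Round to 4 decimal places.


sp^2 = ((n1-1)*s1^2 + (n2-1)*s2^2)/(n1+n2-2)
(n1-1)*s1^2 = 39 * 76.15 = 2969.85
(n2-1)*s2^2 = 43 * 79.67 = 3425.81
numerator = 2969.85 + 3425.81 = 6395.66
n1+n2-2 = 82
sp^2 = 6395.66 / 82 = 319783/4100 ≈ 77.995854

77.9959


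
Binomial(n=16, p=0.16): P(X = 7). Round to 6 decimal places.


P = C(n,k) * p^k * (1-p)^(n-k)
C(16,7) = 11440
p^k = 0.16^7 ≈ 0.000002684355
(1-p)^(n-k) = 0.84^9 ≈ 0.2082157
P = 11440 * 0.000002684355 * 0.2082157 ≈ 0.006394

0.006394


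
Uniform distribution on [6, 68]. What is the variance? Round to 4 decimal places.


Var = (b-a)^2 / 12
(b-a)^2 = (68 - 6)^2 = 3844
Var = 3844/12 ≈ 320.333333

320.3333


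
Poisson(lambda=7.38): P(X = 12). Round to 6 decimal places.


P = e^(-lam) * lam^k / k!
e^(-7.38) ≈ 0.0006236009
lam^k = 7.38^12 ≈ 26102153653.968738
k! = 12! = 479001600
P = 0.0006236009 * 26102153653.968738 / 479001600 ≈ 0.033982

0.033982


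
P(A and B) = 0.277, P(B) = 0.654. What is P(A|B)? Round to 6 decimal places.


P(A|B) = P(A and B) / P(B) = 0.277 / 0.654 = 277/654 ≈ 0.42354740

0.423547


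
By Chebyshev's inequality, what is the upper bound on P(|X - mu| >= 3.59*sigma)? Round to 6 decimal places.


P <= 1/k^2
k^2 = 3.59^2 = 12.8881
1/k^2 = 1 / 12.8881 ≈ 0.07759096

0.077591


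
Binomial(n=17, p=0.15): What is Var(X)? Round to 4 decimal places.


Var = n*p*(1-p) = 17 * 0.15 * 0.85 = 2.1675

2.1675


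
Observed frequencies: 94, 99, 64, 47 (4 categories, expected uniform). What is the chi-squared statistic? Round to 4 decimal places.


chi2 = sum((O-E)^2/E), E = total/4
total = 304, E = 304/4 = 76
(94 - 76)^2 / 76 = 324 / 76 = 81/19 ≈ 4.263158
(99 - 76)^2 / 76 = 529 / 76 = 529/76 ≈ 6.960526
(64 - 76)^2 / 76 = 144 / 76 = 36/19 ≈ 1.894737
(47 - 76)^2 / 76 = 841 / 76 = 841/76 ≈ 11.065789
chi2 = 919/38 ≈ 24.184211

24.1842


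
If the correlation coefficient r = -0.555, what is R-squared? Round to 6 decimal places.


R^2 = r^2 = (-0.555)^2 = 0.308025

0.308025


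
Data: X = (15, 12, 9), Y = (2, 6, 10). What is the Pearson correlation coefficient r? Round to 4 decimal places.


r = sum((xi-xbar)(yi-ybar)) / sqrt(sum((xi-xbar)^2) * sum((yi-ybar)^2))
n = 3, xbar = 36/3 = 12, ybar = 18/3 = 6
Sxy = sum((xi-xbar)(yi-ybar)) = -24
Sxx = sum((xi-xbar)^2) = 18
Syy = sum((yi-ybar)^2) = 32
sqrt(Sxx*Syy) = 24
r = Sxy / sqrt(Sxx*Syy) = -24 / 24 = -1

-1.0000


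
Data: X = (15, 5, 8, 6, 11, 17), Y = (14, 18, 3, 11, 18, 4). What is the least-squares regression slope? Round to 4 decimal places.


b = sum((xi-xbar)(yi-ybar)) / sum((xi-xbar)^2)
n = 6, xbar = 62/6 = 31/3 ≈ 10.333333, ybar = 68/6 = 34/3 ≈ 11.333333
Sxy = sum((xi-xbar)(yi-ybar)) = -140/3 ≈ -46.666667
Sxx = sum((xi-xbar)^2) = 358/3 ≈ 119.333333
b = Sxy / Sxx = -70/179 ≈ -0.391061

-0.3911


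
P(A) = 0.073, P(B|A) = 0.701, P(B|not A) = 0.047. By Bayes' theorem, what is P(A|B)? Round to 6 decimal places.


P(A|B) = P(B|A)*P(A) / P(B), P(B) = P(B|A)*P(A) + P(B|not A)*P(not A)
P(B|A)*P(A) = 0.701 * 0.073 = 0.051173
P(B|not A)*P(not A) = 0.047 * 0.927 = 0.043569
P(B) = 0.051173 + 0.043569 = 0.094742
P(A|B) = 0.051173 / 0.094742 ≈ 0.54013004

0.540130


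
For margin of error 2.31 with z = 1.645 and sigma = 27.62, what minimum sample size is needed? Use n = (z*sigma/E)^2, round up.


z*sigma/E = 1.645 * 27.62 / 2.31 = 64907/3300 ≈ 19.668788
(z*sigma/E)^2 ≈ 386.861217
round up: n = 387

387


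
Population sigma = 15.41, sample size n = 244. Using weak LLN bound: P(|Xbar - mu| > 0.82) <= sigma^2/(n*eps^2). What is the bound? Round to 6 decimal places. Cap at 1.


bound = min(1, sigma^2/(n*eps^2))
sigma^2 = 15.41^2 = 237.4681
n*eps^2 = 244 * 0.82^2 = 244 * 0.6724 = 164.0656
sigma^2/(n*eps^2) = 237.4681 / 164.0656 ≈ 1.44739726
this exceeds 1, so the bound is capped at 1

1.000000


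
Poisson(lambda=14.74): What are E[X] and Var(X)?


E[X] = Var(X) = lambda = 14.74

14.74, 14.74


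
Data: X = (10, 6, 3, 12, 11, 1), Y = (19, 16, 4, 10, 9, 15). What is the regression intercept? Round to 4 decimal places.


a = ybar - b*xbar, where b = sum((xi-xbar)(yi-ybar)) / sum((xi-xbar)^2)
n = 6, xbar = 43/6 ≈ 7.166667, ybar = 73/6 ≈ 12.166667
Sxy = sum((xi-xbar)(yi-ybar)) = 53/6 ≈ 8.833333
Sxx = sum((xi-xbar)^2) = 617/6 ≈ 102.833333
b = Sxy / Sxx = 53/617 ≈ 0.085900
a = 12.166667 - 0.085900 * 7.166667 = 7127/617 ≈ 11.551053

11.5511


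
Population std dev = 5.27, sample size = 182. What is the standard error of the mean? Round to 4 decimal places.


SE = sigma / sqrt(n)
sqrt(182) ≈ 13.490738
SE = 5.27 / 13.490738 ≈ 0.390638

0.3906


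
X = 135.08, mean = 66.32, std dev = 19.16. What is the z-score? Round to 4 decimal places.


z = (X - mu) / sigma
X - mu = 135.08 - 66.32 = 68.76
z = 68.76 / 19.16 = 1719/479 ≈ 3.588727

3.5887


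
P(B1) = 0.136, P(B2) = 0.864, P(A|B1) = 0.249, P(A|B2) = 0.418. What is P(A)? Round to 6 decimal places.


P(A) = P(A|B1)*P(B1) + P(A|B2)*P(B2)
P(A|B1)*P(B1) = 0.249 * 0.136 = 0.033864
P(A|B2)*P(B2) = 0.418 * 0.864 = 0.361152
P(A) = 0.033864 + 0.361152 = 0.395016

0.395016


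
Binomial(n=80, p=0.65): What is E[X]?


E[X] = n*p = 80 * 0.65 = 52

52


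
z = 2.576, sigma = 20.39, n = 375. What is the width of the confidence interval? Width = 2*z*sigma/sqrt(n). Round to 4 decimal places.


width = 2*z*sigma/sqrt(n)
2*z*sigma = 2 * 2.576 * 20.39 = 105.04928
sqrt(375) ≈ 19.364917
width = 105.04928 / 19.364917 ≈ 5.424721

5.4247


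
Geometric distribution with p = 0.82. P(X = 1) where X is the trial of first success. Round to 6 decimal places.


P = (1-p)^(k-1) * p
(1-p)^(k-1) = 0.18^0 = 1
P = 1 * 0.82 = 0.82

0.820000


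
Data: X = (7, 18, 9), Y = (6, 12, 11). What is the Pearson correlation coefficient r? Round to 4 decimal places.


r = sum((xi-xbar)(yi-ybar)) / sqrt(sum((xi-xbar)^2) * sum((yi-ybar)^2))
n = 3, xbar = 34/3 ≈ 11.333333, ybar = 29/3 ≈ 9.666667
Sxy = sum((xi-xbar)(yi-ybar)) = 85/3 ≈ 28.333333
Sxx = sum((xi-xbar)^2) = 206/3 ≈ 68.666667
Syy = sum((yi-ybar)^2) = 62/3 ≈ 20.666667
sqrt(Sxx*Syy) ≈ 37.671091
r = Sxy / sqrt(Sxx*Syy) = 28.333333 / 37.671091 ≈ 0.752124

0.7521


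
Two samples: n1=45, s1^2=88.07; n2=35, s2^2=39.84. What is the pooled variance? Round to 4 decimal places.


sp^2 = ((n1-1)*s1^2 + (n2-1)*s2^2)/(n1+n2-2)
(n1-1)*s1^2 = 44 * 88.07 = 3875.08
(n2-1)*s2^2 = 34 * 39.84 = 1354.56
numerator = 3875.08 + 1354.56 = 5229.64
n1+n2-2 = 78
sp^2 = 5229.64 / 78 = 10057/150 ≈ 67.046667

67.0467


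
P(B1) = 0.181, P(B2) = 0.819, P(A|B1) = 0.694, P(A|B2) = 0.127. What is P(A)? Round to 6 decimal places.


P(A) = P(A|B1)*P(B1) + P(A|B2)*P(B2)
P(A|B1)*P(B1) = 0.694 * 0.181 = 0.125614
P(A|B2)*P(B2) = 0.127 * 0.819 = 0.104013
P(A) = 0.125614 + 0.104013 = 0.229627

0.229627


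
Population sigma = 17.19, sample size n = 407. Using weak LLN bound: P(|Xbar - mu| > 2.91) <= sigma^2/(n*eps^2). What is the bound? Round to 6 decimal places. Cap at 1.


bound = min(1, sigma^2/(n*eps^2))
sigma^2 = 17.19^2 = 295.4961
n*eps^2 = 407 * 2.91^2 = 407 * 8.4681 = 3446.5167
sigma^2/(n*eps^2) = 295.4961 / 3446.5167 ≈ 0.08573761

0.085738


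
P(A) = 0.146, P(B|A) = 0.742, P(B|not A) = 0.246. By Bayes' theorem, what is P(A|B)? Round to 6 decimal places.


P(A|B) = P(B|A)*P(A) / P(B), P(B) = P(B|A)*P(A) + P(B|not A)*P(not A)
P(B|A)*P(A) = 0.742 * 0.146 = 0.108332
P(B|not A)*P(not A) = 0.246 * 0.854 = 0.210084
P(B) = 0.108332 + 0.210084 = 0.318416
P(A|B) = 0.108332 / 0.318416 ≈ 0.34022160

0.340222


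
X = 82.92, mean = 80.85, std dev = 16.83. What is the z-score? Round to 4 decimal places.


z = (X - mu) / sigma
X - mu = 82.92 - 80.85 = 2.07
z = 2.07 / 16.83 = 23/187 ≈ 0.122995

0.1230


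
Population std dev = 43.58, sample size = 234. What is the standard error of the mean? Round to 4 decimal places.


SE = sigma / sqrt(n)
sqrt(234) ≈ 15.297059
SE = 43.58 / 15.297059 ≈ 2.848914

2.8489


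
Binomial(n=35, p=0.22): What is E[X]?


E[X] = n*p = 35 * 0.22 = 7.7

7.7


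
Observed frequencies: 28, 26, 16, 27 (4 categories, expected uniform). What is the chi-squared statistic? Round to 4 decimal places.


chi2 = sum((O-E)^2/E), E = total/4
total = 97, E = 97/4 = 24.25
(28 - 24.25)^2 / 24.25 = 14.0625 / 24.25 = 225/388 ≈ 0.579897
(26 - 24.25)^2 / 24.25 = 3.0625 / 24.25 = 49/388 ≈ 0.126289
(16 - 24.25)^2 / 24.25 = 68.0625 / 24.25 = 1089/388 ≈ 2.806701
(27 - 24.25)^2 / 24.25 = 7.5625 / 24.25 = 121/388 ≈ 0.311856
chi2 = 371/97 ≈ 3.824742

3.8247


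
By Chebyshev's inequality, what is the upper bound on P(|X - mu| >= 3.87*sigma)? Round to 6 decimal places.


P <= 1/k^2
k^2 = 3.87^2 = 14.9769
1/k^2 = 1 / 14.9769 ≈ 0.06676949

0.066769


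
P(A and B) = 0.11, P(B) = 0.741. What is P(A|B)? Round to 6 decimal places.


P(A|B) = P(A and B) / P(B) = 0.11 / 0.741 = 110/741 ≈ 0.14844804

0.148448


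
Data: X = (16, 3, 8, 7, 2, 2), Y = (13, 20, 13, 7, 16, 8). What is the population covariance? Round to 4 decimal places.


Cov = (1/n)*sum((xi-xbar)(yi-ybar))
n = 6, xbar = 38/6 = 19/3 ≈ 6.333333, ybar = 77/6 ≈ 12.833333
sum((xi-xbar)(yi-ybar)) = -56/3 ≈ -18.666667
Cov = -18.666667 / 6 = -28/9 ≈ -3.111111

-3.1111


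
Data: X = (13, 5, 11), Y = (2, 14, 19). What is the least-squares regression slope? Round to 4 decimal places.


b = sum((xi-xbar)(yi-ybar)) / sum((xi-xbar)^2)
n = 3, xbar = 29/3 ≈ 9.666667, ybar = 35/3 ≈ 11.666667
Sxy = sum((xi-xbar)(yi-ybar)) = -100/3 ≈ -33.333333
Sxx = sum((xi-xbar)^2) = 104/3 ≈ 34.666667
b = Sxy / Sxx = -25/26 ≈ -0.961538

-0.9615


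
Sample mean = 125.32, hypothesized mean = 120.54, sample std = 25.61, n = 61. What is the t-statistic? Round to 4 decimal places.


t = (xbar - mu0) / (s/sqrt(n))
xbar - mu0 = 125.32 - 120.54 = 4.78
sqrt(61) ≈ 7.81024968
s/sqrt(n) = 25.61 / 7.81024968 ≈ 3.27902450
t = 4.78 / 3.27902450 ≈ 1.457751

1.4578


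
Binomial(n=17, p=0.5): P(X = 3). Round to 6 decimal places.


P = C(n,k) * p^k * (1-p)^(n-k)
C(17,3) = 680
p^k = 0.5^3 = 0.125
(1-p)^(n-k) = 0.5^14 ≈ 0.00006103516
P = 680 * 0.125 * 0.00006103516 ≈ 0.005188

0.005188


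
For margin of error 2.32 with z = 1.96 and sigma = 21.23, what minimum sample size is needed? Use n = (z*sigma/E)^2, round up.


z*sigma/E = 1.96 * 21.23 / 2.32 = 104027/5800 ≈ 17.935690
(z*sigma/E)^2 ≈ 321.688963
round up: n = 322

322


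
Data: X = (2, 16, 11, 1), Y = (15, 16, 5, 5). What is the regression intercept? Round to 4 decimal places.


a = ybar - b*xbar, where b = sum((xi-xbar)(yi-ybar)) / sum((xi-xbar)^2)
n = 4, xbar = 30/4 = 7.5, ybar = 41/4 = 10.25
Sxy = sum((xi-xbar)(yi-ybar)) = 38.5
Sxx = sum((xi-xbar)^2) = 157
b = Sxy / Sxx = 77/314 ≈ 0.245223
a = 10.25 - 0.245223 * 7.5 = 2641/314 ≈ 8.410828

8.4108


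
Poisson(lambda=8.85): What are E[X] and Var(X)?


E[X] = Var(X) = lambda = 8.85

8.85, 8.85


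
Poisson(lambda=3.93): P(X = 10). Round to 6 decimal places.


P = e^(-lam) * lam^k / k!
e^(-3.93) ≈ 0.01964367
lam^k = 3.93^10 ≈ 878871.747562
k! = 10! = 3628800
P = 0.01964367 * 878871.747562 / 3628800 ≈ 0.004758

0.004758


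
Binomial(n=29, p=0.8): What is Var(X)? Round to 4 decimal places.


Var = n*p*(1-p) = 29 * 0.8 * 0.2 = 4.64

4.6400


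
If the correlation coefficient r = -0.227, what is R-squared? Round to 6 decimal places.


R^2 = r^2 = (-0.227)^2 = 0.051529

0.051529


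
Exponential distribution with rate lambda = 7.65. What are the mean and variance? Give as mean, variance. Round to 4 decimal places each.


mean = 1/lam, var = 1/lam^2
mean = 1 / 7.65 = 20/153 ≈ 0.130719
lam^2 = 7.65^2 = 58.5225
var = 1 / 58.5225 ≈ 0.017087

0.1307, 0.0171


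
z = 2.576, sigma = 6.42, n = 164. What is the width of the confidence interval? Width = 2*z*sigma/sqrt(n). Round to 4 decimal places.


width = 2*z*sigma/sqrt(n)
2*z*sigma = 2 * 2.576 * 6.42 = 33.07584
sqrt(164) ≈ 12.806248
width = 33.07584 / 12.806248 ≈ 2.582789

2.5828


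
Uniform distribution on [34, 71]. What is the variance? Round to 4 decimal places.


Var = (b-a)^2 / 12
(b-a)^2 = (71 - 34)^2 = 1369
Var = 1369/12 ≈ 114.083333

114.0833


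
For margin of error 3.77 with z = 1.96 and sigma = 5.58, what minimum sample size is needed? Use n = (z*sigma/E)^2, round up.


z*sigma/E = 1.96 * 5.58 / 3.77 = 27342/9425 ≈ 2.901008
(z*sigma/E)^2 ≈ 8.415847
round up: n = 9

9


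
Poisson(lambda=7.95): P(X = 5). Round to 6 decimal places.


P = e^(-lam) * lam^k / k!
e^(-7.95) ≈ 0.0003526622
lam^k = 7.95^5 ≈ 31756.720250
k! = 5! = 120
P = 0.0003526622 * 31756.720250 / 120 ≈ 0.093328

0.093328


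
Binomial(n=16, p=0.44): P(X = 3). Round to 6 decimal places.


P = C(n,k) * p^k * (1-p)^(n-k)
C(16,3) = 560
p^k = 0.44^3 = 0.085184
(1-p)^(n-k) = 0.56^13 ≈ 0.0005326530
P = 560 * 0.085184 * 0.0005326530 ≈ 0.025409

0.025409


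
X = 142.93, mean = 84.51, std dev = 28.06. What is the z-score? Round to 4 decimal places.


z = (X - mu) / sigma
X - mu = 142.93 - 84.51 = 58.42
z = 58.42 / 28.06 = 127/61 ≈ 2.081967

2.0820


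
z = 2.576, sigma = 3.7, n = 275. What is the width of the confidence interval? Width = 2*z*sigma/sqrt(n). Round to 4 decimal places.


width = 2*z*sigma/sqrt(n)
2*z*sigma = 2 * 2.576 * 3.7 = 19.0624
sqrt(275) ≈ 16.583124
width = 19.0624 / 16.583124 ≈ 1.149506

1.1495


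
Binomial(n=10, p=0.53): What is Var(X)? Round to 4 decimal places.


Var = n*p*(1-p) = 10 * 0.53 * 0.47 = 2.491

2.4910


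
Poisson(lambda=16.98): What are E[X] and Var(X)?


E[X] = Var(X) = lambda = 16.98

16.98, 16.98


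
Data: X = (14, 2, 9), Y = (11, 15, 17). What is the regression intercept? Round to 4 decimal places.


a = ybar - b*xbar, where b = sum((xi-xbar)(yi-ybar)) / sum((xi-xbar)^2)
n = 3, xbar = 25/3 ≈ 8.333333, ybar = 43/3 ≈ 14.333333
Sxy = sum((xi-xbar)(yi-ybar)) = -64/3 ≈ -21.333333
Sxx = sum((xi-xbar)^2) = 218/3 ≈ 72.666667
b = Sxy / Sxx = -32/109 ≈ -0.293578
a = 14.333333 - (-0.293578) * 8.333333 = 1829/109 ≈ 16.779817

16.7798


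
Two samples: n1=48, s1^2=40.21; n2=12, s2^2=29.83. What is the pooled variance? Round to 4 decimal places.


sp^2 = ((n1-1)*s1^2 + (n2-1)*s2^2)/(n1+n2-2)
(n1-1)*s1^2 = 47 * 40.21 = 1889.87
(n2-1)*s2^2 = 11 * 29.83 = 328.13
numerator = 1889.87 + 328.13 = 2218
n1+n2-2 = 58
sp^2 = 2218 / 58 = 1109/29 ≈ 38.241379

38.2414


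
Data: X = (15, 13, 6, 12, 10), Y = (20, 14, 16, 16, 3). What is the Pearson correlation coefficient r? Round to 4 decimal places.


r = sum((xi-xbar)(yi-ybar)) / sqrt(sum((xi-xbar)^2) * sum((yi-ybar)^2))
n = 5, xbar = 56/5 = 11.2, ybar = 69/5 = 13.8
Sxy = sum((xi-xbar)(yi-ybar)) = 27.2
Sxx = sum((xi-xbar)^2) = 46.8
Syy = sum((yi-ybar)^2) = 164.8
sqrt(Sxx*Syy) ≈ 87.821637
r = Sxy / sqrt(Sxx*Syy) = 27.2 / 87.821637 ≈ 0.309719

0.3097


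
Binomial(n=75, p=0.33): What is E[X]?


E[X] = n*p = 75 * 0.33 = 24.75

24.75


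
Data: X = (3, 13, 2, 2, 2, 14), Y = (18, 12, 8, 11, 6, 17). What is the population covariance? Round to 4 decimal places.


Cov = (1/n)*sum((xi-xbar)(yi-ybar))
n = 6, xbar = 36/6 = 6, ybar = 72/6 = 12
sum((xi-xbar)(yi-ybar)) = 66
Cov = 66 / 6 = 11

11.0000


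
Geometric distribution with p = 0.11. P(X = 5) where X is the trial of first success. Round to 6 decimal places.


P = (1-p)^(k-1) * p
(1-p)^(k-1) = 0.89^4 ≈ 0.6274224
P = 0.6274224 * 0.11 ≈ 0.06901647

0.069016


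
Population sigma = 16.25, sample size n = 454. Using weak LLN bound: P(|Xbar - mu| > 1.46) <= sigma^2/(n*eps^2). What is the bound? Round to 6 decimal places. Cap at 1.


bound = min(1, sigma^2/(n*eps^2))
sigma^2 = 16.25^2 = 264.0625
n*eps^2 = 454 * 1.46^2 = 454 * 2.1316 = 967.7464
sigma^2/(n*eps^2) = 264.0625 / 967.7464 ≈ 0.27286332

0.272863


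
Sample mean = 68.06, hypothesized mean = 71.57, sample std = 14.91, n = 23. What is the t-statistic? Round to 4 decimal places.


t = (xbar - mu0) / (s/sqrt(n))
xbar - mu0 = 68.06 - 71.57 = -3.51
sqrt(23) ≈ 4.79583152
s/sqrt(n) = 14.91 / 4.79583152 ≈ 3.10894991
t = -3.51 / 3.10894991 ≈ -1.128999

-1.1290


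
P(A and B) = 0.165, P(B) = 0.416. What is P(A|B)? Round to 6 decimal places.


P(A|B) = P(A and B) / P(B) = 0.165 / 0.416 = 165/416 ≈ 0.39663462

0.396635


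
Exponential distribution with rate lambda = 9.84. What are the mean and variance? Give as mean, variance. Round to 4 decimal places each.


mean = 1/lam, var = 1/lam^2
mean = 1 / 9.84 = 25/246 ≈ 0.101626
lam^2 = 9.84^2 = 96.8256
var = 1 / 96.8256 ≈ 0.010328

0.1016, 0.0103


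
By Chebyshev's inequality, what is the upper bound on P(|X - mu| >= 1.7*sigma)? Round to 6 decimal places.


P <= 1/k^2
k^2 = 1.7^2 = 2.89
1/k^2 = 1 / 2.89 = 100/289 ≈ 0.34602076

0.346021


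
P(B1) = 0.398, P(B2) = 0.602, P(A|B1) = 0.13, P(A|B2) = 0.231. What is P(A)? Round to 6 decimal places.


P(A) = P(A|B1)*P(B1) + P(A|B2)*P(B2)
P(A|B1)*P(B1) = 0.13 * 0.398 = 0.05174
P(A|B2)*P(B2) = 0.231 * 0.602 = 0.139062
P(A) = 0.05174 + 0.139062 = 0.190802

0.190802


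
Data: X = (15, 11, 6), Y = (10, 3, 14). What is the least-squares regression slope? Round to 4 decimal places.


b = sum((xi-xbar)(yi-ybar)) / sum((xi-xbar)^2)
n = 3, xbar = 32/3 ≈ 10.666667, ybar = 27/3 = 9
Sxy = sum((xi-xbar)(yi-ybar)) = -21
Sxx = sum((xi-xbar)^2) = 122/3 ≈ 40.666667
b = Sxy / Sxx = -63/122 ≈ -0.516393

-0.5164


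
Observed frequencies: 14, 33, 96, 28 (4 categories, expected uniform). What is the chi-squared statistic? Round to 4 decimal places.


chi2 = sum((O-E)^2/E), E = total/4
total = 171, E = 171/4 = 42.75
(14 - 42.75)^2 / 42.75 = 826.5625 / 42.75 = 13225/684 ≈ 19.334795
(33 - 42.75)^2 / 42.75 = 95.0625 / 42.75 = 169/76 ≈ 2.223684
(96 - 42.75)^2 / 42.75 = 2835.5625 / 42.75 = 5041/76 ≈ 66.328947
(28 - 42.75)^2 / 42.75 = 217.5625 / 42.75 = 3481/684 ≈ 5.089181
chi2 = 15899/171 ≈ 92.976608

92.9766


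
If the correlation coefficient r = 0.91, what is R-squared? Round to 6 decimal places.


R^2 = r^2 = (0.91)^2 = 0.8281

0.828100


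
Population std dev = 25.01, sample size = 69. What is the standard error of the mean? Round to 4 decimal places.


SE = sigma / sqrt(n)
sqrt(69) ≈ 8.306624
SE = 25.01 / 8.306624 ≈ 3.010850

3.0109


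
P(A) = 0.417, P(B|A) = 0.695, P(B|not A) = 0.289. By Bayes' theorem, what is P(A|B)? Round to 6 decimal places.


P(A|B) = P(B|A)*P(A) / P(B), P(B) = P(B|A)*P(A) + P(B|not A)*P(not A)
P(B|A)*P(A) = 0.695 * 0.417 = 0.289815
P(B|not A)*P(not A) = 0.289 * 0.583 = 0.168487
P(B) = 0.289815 + 0.168487 = 0.458302
P(A|B) = 0.289815 / 0.458302 ≈ 0.63236687

0.632367


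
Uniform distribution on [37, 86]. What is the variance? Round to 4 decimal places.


Var = (b-a)^2 / 12
(b-a)^2 = (86 - 37)^2 = 2401
Var = 2401/12 ≈ 200.083333

200.0833


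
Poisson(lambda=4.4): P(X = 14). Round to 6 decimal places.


P = e^(-lam) * lam^k / k!
e^(-4.4) ≈ 0.01227734
lam^k = 4.4^14 ≈ 1019383197.438414
k! = 14! = 87178291200
P = 0.01227734 * 1019383197.438414 / 87178291200 ≈ 0.000144

0.000144


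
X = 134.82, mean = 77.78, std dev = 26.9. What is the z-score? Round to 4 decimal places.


z = (X - mu) / sigma
X - mu = 134.82 - 77.78 = 57.04
z = 57.04 / 26.9 = 2852/1345 ≈ 2.120446

2.1204


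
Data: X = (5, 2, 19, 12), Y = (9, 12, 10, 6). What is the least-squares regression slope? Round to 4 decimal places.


b = sum((xi-xbar)(yi-ybar)) / sum((xi-xbar)^2)
n = 4, xbar = 38/4 = 9.5, ybar = 37/4 = 9.25
Sxy = sum((xi-xbar)(yi-ybar)) = -20.5
Sxx = sum((xi-xbar)^2) = 173
b = Sxy / Sxx = -41/346 ≈ -0.118497

-0.1185


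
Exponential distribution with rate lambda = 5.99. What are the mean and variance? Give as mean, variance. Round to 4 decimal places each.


mean = 1/lam, var = 1/lam^2
mean = 1 / 5.99 = 100/599 ≈ 0.166945
lam^2 = 5.99^2 = 35.8801
var = 1 / 35.8801 ≈ 0.027871

0.1669, 0.0279


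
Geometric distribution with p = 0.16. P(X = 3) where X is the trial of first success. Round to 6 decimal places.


P = (1-p)^(k-1) * p
(1-p)^(k-1) = 0.84^2 = 0.7056
P = 0.7056 * 0.16 = 0.112896

0.112896


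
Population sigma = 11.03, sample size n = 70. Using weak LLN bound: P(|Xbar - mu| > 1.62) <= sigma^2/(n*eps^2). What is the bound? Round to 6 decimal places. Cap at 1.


bound = min(1, sigma^2/(n*eps^2))
sigma^2 = 11.03^2 = 121.6609
n*eps^2 = 70 * 1.62^2 = 70 * 2.6244 = 183.708
sigma^2/(n*eps^2) = 121.6609 / 183.708 ≈ 0.66225151

0.662252


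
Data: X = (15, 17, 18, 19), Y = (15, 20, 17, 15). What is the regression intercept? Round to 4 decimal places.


a = ybar - b*xbar, where b = sum((xi-xbar)(yi-ybar)) / sum((xi-xbar)^2)
n = 4, xbar = 69/4 = 17.25, ybar = 67/4 = 16.75
Sxy = sum((xi-xbar)(yi-ybar)) = 0.25
Sxx = sum((xi-xbar)^2) = 8.75
b = Sxy / Sxx = 1/35 ≈ 0.028571
a = 16.75 - 0.028571 * 17.25 = 569/35 ≈ 16.257143

16.2571


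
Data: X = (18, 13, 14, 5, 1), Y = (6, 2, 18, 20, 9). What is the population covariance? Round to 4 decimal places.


Cov = (1/n)*sum((xi-xbar)(yi-ybar))
n = 5, xbar = 51/5 = 10.2, ybar = 55/5 = 11
sum((xi-xbar)(yi-ybar)) = -66
Cov = -66 / 5 = -13.2

-13.2000


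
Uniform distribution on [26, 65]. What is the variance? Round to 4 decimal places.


Var = (b-a)^2 / 12
(b-a)^2 = (65 - 26)^2 = 1521
Var = 1521/12 = 126.75

126.7500


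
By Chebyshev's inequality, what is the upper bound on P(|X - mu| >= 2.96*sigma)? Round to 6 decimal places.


P <= 1/k^2
k^2 = 2.96^2 = 8.7616
1/k^2 = 1 / 8.7616 = 625/5476 ≈ 0.11413440

0.114134


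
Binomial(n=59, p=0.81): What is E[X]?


E[X] = n*p = 59 * 0.81 = 47.79

47.79


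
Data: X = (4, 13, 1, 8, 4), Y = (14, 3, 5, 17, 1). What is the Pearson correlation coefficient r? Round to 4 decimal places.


r = sum((xi-xbar)(yi-ybar)) / sqrt(sum((xi-xbar)^2) * sum((yi-ybar)^2))
n = 5, xbar = 30/5 = 6, ybar = 40/5 = 8
Sxy = sum((xi-xbar)(yi-ybar)) = 0
Sxx = sum((xi-xbar)^2) = 86
Syy = sum((yi-ybar)^2) = 200
sqrt(Sxx*Syy) ≈ 131.148770
r = Sxy / sqrt(Sxx*Syy) = 0 / 131.148770 ≈ 0.000000

0.0000


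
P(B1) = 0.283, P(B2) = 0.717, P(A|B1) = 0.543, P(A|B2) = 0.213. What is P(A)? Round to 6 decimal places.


P(A) = P(A|B1)*P(B1) + P(A|B2)*P(B2)
P(A|B1)*P(B1) = 0.543 * 0.283 = 0.153669
P(A|B2)*P(B2) = 0.213 * 0.717 = 0.152721
P(A) = 0.153669 + 0.152721 = 0.30639

0.306390


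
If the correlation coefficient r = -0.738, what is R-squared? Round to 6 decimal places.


R^2 = r^2 = (-0.738)^2 = 0.544644

0.544644


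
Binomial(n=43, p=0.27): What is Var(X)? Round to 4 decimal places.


Var = n*p*(1-p) = 43 * 0.27 * 0.73 = 8.4753

8.4753


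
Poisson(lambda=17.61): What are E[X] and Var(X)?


E[X] = Var(X) = lambda = 17.61

17.61, 17.61


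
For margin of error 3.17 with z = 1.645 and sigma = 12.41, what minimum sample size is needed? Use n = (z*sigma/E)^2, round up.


z*sigma/E = 1.645 * 12.41 / 3.17 ≈ 6.439890
(z*sigma/E)^2 ≈ 41.472178
round up: n = 42

42


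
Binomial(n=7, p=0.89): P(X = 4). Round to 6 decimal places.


P = C(n,k) * p^k * (1-p)^(n-k)
C(7,4) = 35
p^k = 0.89^4 ≈ 0.6274224
(1-p)^(n-k) = 0.11^3 = 0.001331
P = 35 * 0.6274224 * 0.001331 ≈ 0.029228

0.029228


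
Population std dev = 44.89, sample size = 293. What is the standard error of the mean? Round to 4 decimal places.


SE = sigma / sqrt(n)
sqrt(293) ≈ 17.117243
SE = 44.89 / 17.117243 ≈ 2.622502

2.6225


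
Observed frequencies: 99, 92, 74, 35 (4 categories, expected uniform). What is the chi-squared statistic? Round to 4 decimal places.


chi2 = sum((O-E)^2/E), E = total/4
total = 300, E = 300/4 = 75
(99 - 75)^2 / 75 = 576 / 75 = 7.68
(92 - 75)^2 / 75 = 289 / 75 = 289/75 ≈ 3.853333
(74 - 75)^2 / 75 = 1 / 75 = 1/75 ≈ 0.013333
(35 - 75)^2 / 75 = 1600 / 75 = 64/3 ≈ 21.333333
chi2 = 32.88

32.8800


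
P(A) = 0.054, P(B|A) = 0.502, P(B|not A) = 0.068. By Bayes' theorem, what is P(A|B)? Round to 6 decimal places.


P(A|B) = P(B|A)*P(A) / P(B), P(B) = P(B|A)*P(A) + P(B|not A)*P(not A)
P(B|A)*P(A) = 0.502 * 0.054 = 0.027108
P(B|not A)*P(not A) = 0.068 * 0.946 = 0.064328
P(B) = 0.027108 + 0.064328 = 0.091436
P(A|B) = 0.027108 / 0.091436 ≈ 0.29646966

0.296470


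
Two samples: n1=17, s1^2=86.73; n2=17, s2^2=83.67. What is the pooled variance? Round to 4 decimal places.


sp^2 = ((n1-1)*s1^2 + (n2-1)*s2^2)/(n1+n2-2)
(n1-1)*s1^2 = 16 * 86.73 = 1387.68
(n2-1)*s2^2 = 16 * 83.67 = 1338.72
numerator = 1387.68 + 1338.72 = 2726.4
n1+n2-2 = 32
sp^2 = 2726.4 / 32 = 85.2

85.2000


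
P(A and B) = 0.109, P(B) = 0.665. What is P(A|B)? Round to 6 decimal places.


P(A|B) = P(A and B) / P(B) = 0.109 / 0.665 = 109/665 ≈ 0.16390977

0.163910


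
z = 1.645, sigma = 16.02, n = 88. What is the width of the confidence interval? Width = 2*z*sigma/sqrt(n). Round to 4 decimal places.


width = 2*z*sigma/sqrt(n)
2*z*sigma = 2 * 1.645 * 16.02 = 52.7058
sqrt(88) ≈ 9.380832
width = 52.7058 / 9.380832 ≈ 5.618457

5.6185


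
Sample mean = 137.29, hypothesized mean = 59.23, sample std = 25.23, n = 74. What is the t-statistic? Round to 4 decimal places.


t = (xbar - mu0) / (s/sqrt(n))
xbar - mu0 = 137.29 - 59.23 = 78.06
sqrt(74) ≈ 8.60232527
s/sqrt(n) = 25.23 / 8.60232527 ≈ 2.93292793
t = 78.06 / 2.93292793 ≈ 26.615042

26.6150


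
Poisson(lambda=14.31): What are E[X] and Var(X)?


E[X] = Var(X) = lambda = 14.31

14.31, 14.31


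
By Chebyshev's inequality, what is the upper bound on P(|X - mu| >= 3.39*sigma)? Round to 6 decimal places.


P <= 1/k^2
k^2 = 3.39^2 = 11.4921
1/k^2 = 1 / 11.4921 ≈ 0.08701630

0.087016


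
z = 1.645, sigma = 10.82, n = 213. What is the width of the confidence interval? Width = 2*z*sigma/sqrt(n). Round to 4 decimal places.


width = 2*z*sigma/sqrt(n)
2*z*sigma = 2 * 1.645 * 10.82 = 35.5978
sqrt(213) ≈ 14.594520
width = 35.5978 / 14.594520 ≈ 2.439121

2.4391


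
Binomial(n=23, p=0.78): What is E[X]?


E[X] = n*p = 23 * 0.78 = 17.94

17.94


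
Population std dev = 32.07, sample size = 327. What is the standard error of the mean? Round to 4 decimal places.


SE = sigma / sqrt(n)
sqrt(327) ≈ 18.083141
SE = 32.07 / 18.083141 ≈ 1.773475

1.7735


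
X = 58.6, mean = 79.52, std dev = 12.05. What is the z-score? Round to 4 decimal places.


z = (X - mu) / sigma
X - mu = 58.6 - 79.52 = -20.92
z = -20.92 / 12.05 = -2092/1205 ≈ -1.736100

-1.7361


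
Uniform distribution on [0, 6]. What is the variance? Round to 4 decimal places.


Var = (b-a)^2 / 12
(b-a)^2 = (6 - 0)^2 = 36
Var = 36/12 = 3

3.0000


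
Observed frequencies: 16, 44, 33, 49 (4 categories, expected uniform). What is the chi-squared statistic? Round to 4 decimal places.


chi2 = sum((O-E)^2/E), E = total/4
total = 142, E = 142/4 = 35.5
(16 - 35.5)^2 / 35.5 = 380.25 / 35.5 = 1521/142 ≈ 10.711268
(44 - 35.5)^2 / 35.5 = 72.25 / 35.5 = 289/142 ≈ 2.035211
(33 - 35.5)^2 / 35.5 = 6.25 / 35.5 = 25/142 ≈ 0.176056
(49 - 35.5)^2 / 35.5 = 182.25 / 35.5 = 729/142 ≈ 5.133803
chi2 = 1282/71 ≈ 18.056338

18.0563


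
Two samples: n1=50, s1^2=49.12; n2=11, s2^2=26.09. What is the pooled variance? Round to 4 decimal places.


sp^2 = ((n1-1)*s1^2 + (n2-1)*s2^2)/(n1+n2-2)
(n1-1)*s1^2 = 49 * 49.12 = 2406.88
(n2-1)*s2^2 = 10 * 26.09 = 260.9
numerator = 2406.88 + 260.9 = 2667.78
n1+n2-2 = 59
sp^2 = 2667.78 / 59 = 133389/2950 ≈ 45.216610

45.2166


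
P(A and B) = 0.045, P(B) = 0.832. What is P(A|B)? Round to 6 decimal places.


P(A|B) = P(A and B) / P(B) = 0.045 / 0.832 = 45/832 ≈ 0.05408654

0.054087


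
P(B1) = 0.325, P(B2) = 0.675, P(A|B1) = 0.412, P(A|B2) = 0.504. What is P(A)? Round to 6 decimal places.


P(A) = P(A|B1)*P(B1) + P(A|B2)*P(B2)
P(A|B1)*P(B1) = 0.412 * 0.325 = 0.1339
P(A|B2)*P(B2) = 0.504 * 0.675 = 0.3402
P(A) = 0.1339 + 0.3402 = 0.4741

0.474100


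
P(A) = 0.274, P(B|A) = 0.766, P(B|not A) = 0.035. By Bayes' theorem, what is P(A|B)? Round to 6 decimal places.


P(A|B) = P(B|A)*P(A) / P(B), P(B) = P(B|A)*P(A) + P(B|not A)*P(not A)
P(B|A)*P(A) = 0.766 * 0.274 = 0.209884
P(B|not A)*P(not A) = 0.035 * 0.726 = 0.02541
P(B) = 0.209884 + 0.02541 = 0.235294
P(A|B) = 0.209884 / 0.235294 ≈ 0.89200745

0.892007


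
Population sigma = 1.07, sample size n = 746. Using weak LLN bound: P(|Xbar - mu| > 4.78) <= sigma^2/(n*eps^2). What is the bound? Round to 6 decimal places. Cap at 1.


bound = min(1, sigma^2/(n*eps^2))
sigma^2 = 1.07^2 = 1.1449
n*eps^2 = 746 * 4.78^2 = 746 * 22.8484 = 17044.9064
sigma^2/(n*eps^2) = 1.1449 / 17044.9064 ≈ 0.00006717

0.000067


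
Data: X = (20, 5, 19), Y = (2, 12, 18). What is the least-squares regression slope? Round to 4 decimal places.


b = sum((xi-xbar)(yi-ybar)) / sum((xi-xbar)^2)
n = 3, xbar = 44/3 ≈ 14.666667, ybar = 32/3 ≈ 10.666667
Sxy = sum((xi-xbar)(yi-ybar)) = -82/3 ≈ -27.333333
Sxx = sum((xi-xbar)^2) = 422/3 ≈ 140.666667
b = Sxy / Sxx = -41/211 ≈ -0.194313

-0.1943


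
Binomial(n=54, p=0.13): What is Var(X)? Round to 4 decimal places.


Var = n*p*(1-p) = 54 * 0.13 * 0.87 = 6.1074

6.1074


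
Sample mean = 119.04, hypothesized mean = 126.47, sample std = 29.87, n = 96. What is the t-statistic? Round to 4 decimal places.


t = (xbar - mu0) / (s/sqrt(n))
xbar - mu0 = 119.04 - 126.47 = -7.43
sqrt(96) ≈ 9.79795897
s/sqrt(n) = 29.87 / 9.79795897 ≈ 3.04859411
t = -7.43 / 3.04859411 ≈ -2.437189

-2.4372


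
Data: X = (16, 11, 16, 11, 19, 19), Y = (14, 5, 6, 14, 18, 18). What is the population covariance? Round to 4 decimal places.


Cov = (1/n)*sum((xi-xbar)(yi-ybar))
n = 6, xbar = 92/6 = 46/3 ≈ 15.333333, ybar = 75/6 = 12.5
sum((xi-xbar)(yi-ybar)) = 63
Cov = 63 / 6 = 10.5

10.5000


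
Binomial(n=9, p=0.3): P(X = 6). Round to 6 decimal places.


P = C(n,k) * p^k * (1-p)^(n-k)
C(9,6) = 84
p^k = 0.3^6 = 0.000729
(1-p)^(n-k) = 0.7^3 = 0.343
P = 84 * 0.000729 * 0.343 ≈ 0.021004

0.021004


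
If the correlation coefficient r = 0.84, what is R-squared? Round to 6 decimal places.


R^2 = r^2 = (0.84)^2 = 0.7056

0.705600


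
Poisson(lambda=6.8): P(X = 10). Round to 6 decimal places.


P = e^(-lam) * lam^k / k!
e^(-6.8) ≈ 0.001113775
lam^k = 6.8^10 ≈ 211392282.015721
k! = 10! = 3628800
P = 0.001113775 * 211392282.015721 / 3628800 ≈ 0.064882

0.064882


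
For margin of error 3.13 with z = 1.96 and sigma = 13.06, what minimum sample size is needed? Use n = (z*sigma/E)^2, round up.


z*sigma/E = 1.96 * 13.06 / 3.13 = 63994/7825 ≈ 8.178147
(z*sigma/E)^2 ≈ 66.882088
round up: n = 67

67


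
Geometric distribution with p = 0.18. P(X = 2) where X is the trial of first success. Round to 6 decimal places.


P = (1-p)^(k-1) * p
(1-p)^(k-1) = 0.82^1 = 0.82
P = 0.82 * 0.18 = 0.1476

0.147600


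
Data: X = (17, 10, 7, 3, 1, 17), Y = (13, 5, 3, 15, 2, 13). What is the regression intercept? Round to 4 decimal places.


a = ybar - b*xbar, where b = sum((xi-xbar)(yi-ybar)) / sum((xi-xbar)^2)
n = 6, xbar = 55/6 ≈ 9.166667, ybar = 51/6 = 8.5
Sxy = sum((xi-xbar)(yi-ybar)) = 92.5
Sxx = sum((xi-xbar)^2) = 1397/6 ≈ 232.833333
b = Sxy / Sxx = 555/1397 ≈ 0.397280
a = 8.5 - 0.397280 * 9.166667 = 617/127 ≈ 4.858268

4.8583


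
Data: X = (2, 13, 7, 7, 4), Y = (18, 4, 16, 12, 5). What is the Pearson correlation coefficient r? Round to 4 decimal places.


r = sum((xi-xbar)(yi-ybar)) / sqrt(sum((xi-xbar)^2) * sum((yi-ybar)^2))
n = 5, xbar = 33/5 = 6.6, ybar = 55/5 = 11
Sxy = sum((xi-xbar)(yi-ybar)) = -59
Sxx = sum((xi-xbar)^2) = 69.2
Syy = sum((yi-ybar)^2) = 160
sqrt(Sxx*Syy) ≈ 105.223572
r = Sxy / sqrt(Sxx*Syy) = -59 / 105.223572 ≈ -0.560711

-0.5607


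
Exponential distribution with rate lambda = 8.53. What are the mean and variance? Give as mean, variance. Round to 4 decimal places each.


mean = 1/lam, var = 1/lam^2
mean = 1 / 8.53 = 100/853 ≈ 0.117233
lam^2 = 8.53^2 = 72.7609
var = 1 / 72.7609 ≈ 0.013744

0.1172, 0.0137


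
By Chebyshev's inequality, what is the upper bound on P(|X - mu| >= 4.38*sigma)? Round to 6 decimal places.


P <= 1/k^2
k^2 = 4.38^2 = 19.1844
1/k^2 = 1 / 19.1844 ≈ 0.05212569

0.052126


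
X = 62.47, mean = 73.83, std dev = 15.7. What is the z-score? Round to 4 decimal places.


z = (X - mu) / sigma
X - mu = 62.47 - 73.83 = -11.36
z = -11.36 / 15.7 = -568/785 ≈ -0.723567

-0.7236


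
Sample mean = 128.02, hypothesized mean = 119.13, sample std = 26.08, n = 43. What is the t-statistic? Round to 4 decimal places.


t = (xbar - mu0) / (s/sqrt(n))
xbar - mu0 = 128.02 - 119.13 = 8.89
sqrt(43) ≈ 6.55743852
s/sqrt(n) = 26.08 / 6.55743852 ≈ 3.97716271
t = 8.89 / 3.97716271 ≈ 2.235262

2.2353


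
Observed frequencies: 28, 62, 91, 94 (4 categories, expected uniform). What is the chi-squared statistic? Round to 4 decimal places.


chi2 = sum((O-E)^2/E), E = total/4
total = 275, E = 275/4 = 68.75
(28 - 68.75)^2 / 68.75 = 1660.5625 / 68.75 = 26569/1100 ≈ 24.153636
(62 - 68.75)^2 / 68.75 = 45.5625 / 68.75 = 729/1100 ≈ 0.662727
(91 - 68.75)^2 / 68.75 = 495.0625 / 68.75 = 7921/1100 ≈ 7.200909
(94 - 68.75)^2 / 68.75 = 637.5625 / 68.75 = 10201/1100 ≈ 9.273636
chi2 = 2271/55 ≈ 41.290909

41.2909


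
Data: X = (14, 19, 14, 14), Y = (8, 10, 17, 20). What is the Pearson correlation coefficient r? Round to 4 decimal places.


r = sum((xi-xbar)(yi-ybar)) / sqrt(sum((xi-xbar)^2) * sum((yi-ybar)^2))
n = 4, xbar = 61/4 = 15.25, ybar = 55/4 = 13.75
Sxy = sum((xi-xbar)(yi-ybar)) = -18.75
Sxx = sum((xi-xbar)^2) = 18.75
Syy = sum((yi-ybar)^2) = 96.75
sqrt(Sxx*Syy) ≈ 42.591813
r = Sxy / sqrt(Sxx*Syy) = -18.75 / 42.591813 ≈ -0.440225

-0.4402


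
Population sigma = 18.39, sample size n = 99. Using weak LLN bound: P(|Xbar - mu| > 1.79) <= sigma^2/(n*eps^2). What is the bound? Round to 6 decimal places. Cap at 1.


bound = min(1, sigma^2/(n*eps^2))
sigma^2 = 18.39^2 = 338.1921
n*eps^2 = 99 * 1.79^2 = 99 * 3.2041 = 317.2059
sigma^2/(n*eps^2) = 338.1921 / 317.2059 ≈ 1.06615955
this exceeds 1, so the bound is capped at 1

1.000000
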